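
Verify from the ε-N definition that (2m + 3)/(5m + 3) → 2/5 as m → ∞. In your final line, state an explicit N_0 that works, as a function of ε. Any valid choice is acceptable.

Fix ε > 0. For m ≥ 1, |(2m + 3)/(5m + 3) − (2/5)| = |9|/(5(5m + 3)) = 9/(5(5m + 3)).
Since 5m + 3 ≥ 5m for m ≥ 1, this is ≤ 9/(5·5m) = (9/25)/m.
So |(2m + 3)/(5m + 3) − (2/5)| < ε whenever m > (9/25)/ε.
Take N_0 = (9/25)/ε. If m > N_0 then |(2m + 3)/(5m + 3) − (2/5)| ≤ (9/25)/m < ε.

N_0 = (9/25)/ε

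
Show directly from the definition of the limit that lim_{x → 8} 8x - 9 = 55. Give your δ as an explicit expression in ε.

δ = ε/8

Fix ε > 0. We need δ > 0 so that 0 < |x − 8| < δ implies |(8x - 9) − 55| < ε.
Since (8x - 9) − 55 = 8(x − 8), we have |(8x - 9) − 55| = 8|x − 8|.
So 8|x − 8| < ε exactly when |x − 8| < ε/8.
Take δ = ε/8. If 0 < |x − 8| < δ then |(8x - 9) − 55| = 8|x − 8| < 8·(ε/8) = ε.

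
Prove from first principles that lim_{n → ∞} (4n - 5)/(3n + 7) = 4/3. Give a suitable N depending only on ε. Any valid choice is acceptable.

Let ε > 0 be given. For n ≥ 1, |(4n - 5)/(3n + 7) − (4/3)| = |-43|/(3(3n + 7)) = 43/(3(3n + 7)).
Since 3n + 7 ≥ 3n for n ≥ 1, this is ≤ 43/(3·3n) = (43/9)/n.
So |(4n - 5)/(3n + 7) − (4/3)| < ε whenever n > (43/9)/ε.
Take N = (43/9)/ε. If n > N then |(4n - 5)/(3n + 7) − (4/3)| ≤ (43/9)/n < ε.

N = (43/9)/ε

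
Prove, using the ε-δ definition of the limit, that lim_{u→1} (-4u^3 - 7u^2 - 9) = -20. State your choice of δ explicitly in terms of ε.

δ = min(2, ε/80)

Fix ε > 0. We want δ > 0 such that 0 < |u − 1| < δ implies |(-4u^3 - 7u^2 - 9) + 20| < ε.
(-4u^3 - 7u^2 - 9) + 20 = -4u^3 - 7u^2 + 11 = (u − 1)(-4u^2 - 11u - 11).
So |(-4u^3 - 7u^2 - 9) + 20| = |u − 1|·|-4u^2 - 11u - 11|.
Assume first that |u − 1| < 2, so |u| < 3. Then |-4u^2 - 11u - 11| ≤ 4·3^2 + 11·3 + 11 = 80.
Hence |(-4u^3 - 7u^2 - 9) + 20| ≤ 80|u − 1| < ε provided |u − 1| < ε/80.
Take δ = min(2, ε/80). Then 0 < |u − 1| < δ gives both |u − 1| < 2 and |u − 1| < ε/80, so |(-4u^3 - 7u^2 - 9) + 20| < ε.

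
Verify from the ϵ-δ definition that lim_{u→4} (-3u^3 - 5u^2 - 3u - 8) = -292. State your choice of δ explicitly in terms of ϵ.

Let ϵ > 0. We want δ > 0 such that 0 < |u − 4| < δ implies |(-3u^3 - 5u^2 - 3u - 8) + 292| < ϵ.
(-3u^3 - 5u^2 - 3u - 8) + 292 = -3u^3 - 5u^2 - 3u + 284 = (u − 4)(-3u^2 - 17u - 71).
So |(-3u^3 - 5u^2 - 3u - 8) + 292| = |u − 4|·|-3u^2 - 17u - 71|.
Assume first that |u − 4| < 1, so |u| < 5. Then |-3u^2 - 17u - 71| ≤ 3·5^2 + 17·5 + 71 = 231.
Hence |(-3u^3 - 5u^2 - 3u - 8) + 292| ≤ 231|u − 4| < ϵ provided |u − 4| < ϵ/231.
Take δ = min(1, ϵ/231). Then 0 < |u − 4| < δ gives both |u − 4| < 1 and |u − 4| < ϵ/231, so |(-3u^3 - 5u^2 - 3u - 8) + 292| < ϵ.

δ = min(1, ϵ/231)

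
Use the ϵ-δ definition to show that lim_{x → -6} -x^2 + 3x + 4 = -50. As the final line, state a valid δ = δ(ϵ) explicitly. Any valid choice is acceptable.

δ = min(2, ϵ/17)

Let ϵ > 0 be given. We want δ > 0 such that 0 < |x + 6| < δ implies |(-x^2 + 3x + 4) + 50| < ϵ.
(-x^2 + 3x + 4) + 50 = -x^2 + 3x + 54 = (x + 6)(-x + 9).
So |(-x^2 + 3x + 4) + 50| = |x + 6|·|-x + 9|.
Require δ ≤ 2. Then |x + 6| < 2 gives |x| < 8, and by the triangle inequality |-x + 9| ≤ 8 + 9 = 17.
Hence |(-x^2 + 3x + 4) + 50| ≤ 17|x + 6| < ϵ provided |x + 6| < ϵ/17.
Take δ = min(2, ϵ/17). Then 0 < |x + 6| < δ gives both |x + 6| < 2 and |x + 6| < ϵ/17, so |(-x^2 + 3x + 4) + 50| < ϵ.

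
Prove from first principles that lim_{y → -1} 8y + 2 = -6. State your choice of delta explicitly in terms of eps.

delta = eps/8

Suppose eps > 0. We need delta > 0 so that 0 < |y + 1| < delta implies |(8y + 2) + 6| < eps.
Since (8y + 2) + 6 = 8(y + 1), we have |(8y + 2) + 6| = 8|y + 1|.
Thus it suffices that |y + 1| < eps/8.
Take delta = eps/8. If 0 < |y + 1| < delta then |(8y + 2) + 6| = 8|y + 1| < 8·(eps/8) = eps.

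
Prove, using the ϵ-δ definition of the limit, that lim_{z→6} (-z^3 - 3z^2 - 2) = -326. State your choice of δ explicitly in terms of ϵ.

Fix ϵ > 0. We want δ > 0 such that 0 < |z − 6| < δ implies |(-z^3 - 3z^2 - 2) + 326| < ϵ.
(-z^3 - 3z^2 - 2) + 326 = -z^3 - 3z^2 + 324 = (z − 6)(-z^2 - 9z - 54).
So |(-z^3 - 3z^2 - 2) + 326| = |z − 6|·|-z^2 - 9z - 54|.
Assume first that |z − 6| < 1, so |z| < 7. Then |-z^2 - 9z - 54| ≤ 7^2 + 9·7 + 54 = 166.
Hence |(-z^3 - 3z^2 - 2) + 326| ≤ 166|z − 6| < ϵ provided |z − 6| < ϵ/166.
Choosing δ = min(1, ϵ/166) ensures both conditions, hence |(-z^3 - 3z^2 - 2) + 326| < ϵ.

δ = min(1, ϵ/166)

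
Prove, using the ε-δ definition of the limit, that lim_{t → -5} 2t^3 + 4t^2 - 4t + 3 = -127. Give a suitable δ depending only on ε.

Fix ε > 0. We want δ > 0 such that 0 < |t + 5| < δ implies |(2t^3 + 4t^2 - 4t + 3) + 127| < ε.
(2t^3 + 4t^2 - 4t + 3) + 127 = 2t^3 + 4t^2 - 4t + 130 = (t + 5)(2t^2 - 6t + 26).
So |(2t^3 + 4t^2 - 4t + 3) + 127| = |t + 5|·|2t^2 - 6t + 26|.
Assume first that |t + 5| < 1, so |t| < 6. Then |2t^2 - 6t + 26| ≤ 2·6^2 + 6·6 + 26 = 134.
Hence |(2t^3 + 4t^2 - 4t + 3) + 127| ≤ 134|t + 5| < ε provided |t + 5| < ε/134.
Take δ = min(1, ε/134). Then 0 < |t + 5| < δ gives both |t + 5| < 1 and |t + 5| < ε/134, so |(2t^3 + 4t^2 - 4t + 3) + 127| < ε.

δ = min(1, ε/134)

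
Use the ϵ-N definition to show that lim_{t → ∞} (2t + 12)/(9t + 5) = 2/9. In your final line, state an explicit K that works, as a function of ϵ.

Fix ϵ > 0. We seek K > 0 such that t > K implies |(2t + 12)/(9t + 5) − (2/9)| < ϵ.
(2t + 12)/(9t + 5) − (2/9) = (9(2t + 12) − 2(9t + 5)) / (9(9t + 5)) = 98/(9(9t + 5)).
For t > 0 we have 9t + 5 > 9t, so |(2t + 12)/(9t + 5) − (2/9)| = 98/(9(9t + 5)) < 98/(9·9t) = (98/81)/t.
Thus |(2t + 12)/(9t + 5) − (2/9)| < ϵ whenever t > (98/81)/ϵ.
Take K = (98/81)/ϵ. If t > K then |(2t + 12)/(9t + 5) − (2/9)| < (98/81)/t < ϵ.

K = (98/81)/ϵ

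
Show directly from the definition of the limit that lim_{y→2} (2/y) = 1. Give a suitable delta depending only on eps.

Fix eps > 0. We seek delta > 0 such that 0 < |y − 2| < delta implies |2/y − 1| < eps.
|2/y − 1| = 2·|2 − y|/(2·|y|) = 2|y − 2|/(2|y|).
Require delta ≤ 1 so that |y| > 2 − 1 = 1, hence 2|y| > 2.
Then |2/y − 1| < 2|y − 2|/2, which is < eps when |y − 2| < eps.
Take delta = min(1, eps). Then 0 < |y − 2| < delta gives both |y − 2| < 1 and |y − 2| < eps, so |2/y − 1| < eps.

delta = min(1, eps)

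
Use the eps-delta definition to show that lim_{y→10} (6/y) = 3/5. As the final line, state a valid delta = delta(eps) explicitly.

delta = min(5, (25/3)eps)

Let eps > 0. We seek delta > 0 such that 0 < |y − 10| < delta implies |6/y − (3/5)| < eps.
|6/y − (3/5)| = 6·|10 − y|/(10·|y|) = 6|y − 10|/(10|y|).
Require delta ≤ 5 so that |y| > 10 − 5 = 5, hence 10|y| > 50.
Then |6/y − (3/5)| < 6|y − 10|/50, which is < eps when |y − 10| < (25/3)eps.
Take delta = min(5, (25/3)eps). Then 0 < |y − 10| < delta gives both |y − 10| < 5 and |y − 10| < (25/3)eps, so |6/y − (3/5)| < eps.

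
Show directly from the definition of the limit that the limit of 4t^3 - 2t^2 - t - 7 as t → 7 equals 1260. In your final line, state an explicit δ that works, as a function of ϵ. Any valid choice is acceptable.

δ = min(2, ϵ/739)

Suppose ϵ > 0. We want δ > 0 such that 0 < |t − 7| < δ implies |(4t^3 - 2t^2 - t - 7) − 1260| < ϵ.
(4t^3 - 2t^2 - t - 7) − 1260 = 4t^3 - 2t^2 - t - 1267 = (t − 7)(4t^2 + 26t + 181).
So |(4t^3 - 2t^2 - t - 7) − 1260| = |t − 7|·|4t^2 + 26t + 181|.
Assume first that |t − 7| < 2, so |t| < 9. Then |4t^2 + 26t + 181| ≤ 4·9^2 + 26·9 + 181 = 739.
Hence |(4t^3 - 2t^2 - t - 7) − 1260| ≤ 739|t − 7| < ϵ provided |t − 7| < ϵ/739.
Take δ = min(2, ϵ/739). Then 0 < |t − 7| < δ gives both |t − 7| < 2 and |t − 7| < ϵ/739, so |(4t^3 - 2t^2 - t - 7) − 1260| < ϵ.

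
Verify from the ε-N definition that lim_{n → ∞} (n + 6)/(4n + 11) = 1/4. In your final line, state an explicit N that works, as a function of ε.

N = (13/16)/ε

Fix ε > 0. For n ≥ 1, |(n + 6)/(4n + 11) − (1/4)| = |13|/(4(4n + 11)) = 13/(4(4n + 11)).
Since 4n + 11 ≥ 4n for n ≥ 1, this is ≤ 13/(4·4n) = (13/16)/n.
So |(n + 6)/(4n + 11) − (1/4)| < ε whenever n > (13/16)/ε.
Take N = (13/16)/ε. If n > N then |(n + 6)/(4n + 11) − (1/4)| ≤ (13/16)/n < ε.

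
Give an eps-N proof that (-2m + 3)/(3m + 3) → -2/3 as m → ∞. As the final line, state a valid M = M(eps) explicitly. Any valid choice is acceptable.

Let eps > 0 be given. For m ≥ 1, |(-2m + 3)/(3m + 3) + 2/3| = |15|/(3(3m + 3)) = 15/(3(3m + 3)).
Since 3m + 3 ≥ 3m for m ≥ 1, this is ≤ 15/(3·3m) = (5/3)/m.
So |(-2m + 3)/(3m + 3) + 2/3| < eps whenever m > (5/3)/eps.
Take M = (5/3)/eps. If m > M then |(-2m + 3)/(3m + 3) + 2/3| ≤ (5/3)/m < eps.

M = (5/3)/eps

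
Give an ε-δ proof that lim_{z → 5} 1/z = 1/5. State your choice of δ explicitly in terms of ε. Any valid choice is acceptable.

δ = min(5/2, (25/2)ε)

Let ε > 0. We seek δ > 0 such that 0 < |z − 5| < δ implies |1/z − (1/5)| < ε.
|1/z − (1/5)| = |5 − z|/(5·|z|) = |z − 5|/(5|z|).
Restrict δ ≤ 5/2. Then |z − 5| < 5/2 gives |z| > 5/2, so 5|z| > 25/2.
Then |1/z − (1/5)| < |z − 5|/(25/2), which is < ε when |z − 5| < (25/2)ε.
Take δ = min(5/2, (25/2)ε). Then 0 < |z − 5| < δ gives both |z − 5| < 5/2 and |z − 5| < (25/2)ε, so |1/z − (1/5)| < ε.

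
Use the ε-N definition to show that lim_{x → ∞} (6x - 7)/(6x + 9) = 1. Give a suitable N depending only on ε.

Fix ε > 0. We seek N > 0 such that x > N implies |(6x - 7)/(6x + 9) − 1| < ε.
(6x - 7)/(6x + 9) − 1 = (6(6x - 7) − 6(6x + 9)) / (6(6x + 9)) = -96/(6(6x + 9)).
For x > 0 we have 6x + 9 > 6x, so |(6x - 7)/(6x + 9) − 1| = 96/(6(6x + 9)) < 96/(6·6x) = (8/3)/x.
Thus |(6x - 7)/(6x + 9) − 1| < ε whenever x > (8/3)/ε.
Take N = (8/3)/ε. If x > N then |(6x - 7)/(6x + 9) − 1| < (8/3)/x < ε.

N = (8/3)/ε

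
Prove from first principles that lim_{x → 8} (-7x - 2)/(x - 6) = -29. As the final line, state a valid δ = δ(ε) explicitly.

δ = min(1, (1/22)ε)

Fix ε > 0. We want δ > 0 with 0 < |x − 8| < δ ⇒ |(-7x - 2)/(x - 6) + 29| < ε.
Combining over a common denominator, (-7x - 2)/(x - 6) + 29 = [(-7x - 2)·2 − (-58)·(x - 6)] / [2·(x - 6)] = 44(x − 8) / (2(x - 6)).
So |(-7x - 2)/(x - 6) + 29| = 44|x − 8| / (2·|x − 6|).
Require δ ≤ 1, so |x − 6| ≥ |2| − |x − 8| > 2 − 1 = 1.
Hence |(-7x - 2)/(x - 6) + 29| < 44|x − 8|/(2·1) = 22|x − 8|, which is < ε once |x − 8| < (1/22)ε.
Take δ = min(1, (1/22)ε). Then 0 < |x − 8| < δ forces both bounds, so |(-7x - 2)/(x - 6) + 29| < ε.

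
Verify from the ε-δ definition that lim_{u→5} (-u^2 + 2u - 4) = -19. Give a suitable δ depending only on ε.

Suppose ε > 0. We want δ > 0 such that 0 < |u − 5| < δ implies |(-u^2 + 2u - 4) + 19| < ε.
(-u^2 + 2u - 4) + 19 = -u^2 + 2u + 15 = (u − 5)(-u - 3).
So |(-u^2 + 2u - 4) + 19| = |u − 5|·|-u - 3|.
Require δ ≤ 1. Then |u − 5| < 1 gives |u| < 6, and by the triangle inequality |-u - 3| ≤ 6 + 3 = 9.
Hence |(-u^2 + 2u - 4) + 19| ≤ 9|u − 5| < ε provided |u − 5| < ε/9.
Choosing δ = min(1, ε/9) ensures both conditions, hence |(-u^2 + 2u - 4) + 19| < ε.

δ = min(1, ε/9)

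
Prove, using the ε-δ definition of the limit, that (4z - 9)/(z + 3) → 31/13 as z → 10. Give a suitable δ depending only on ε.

δ = min(13/2, (169/42)ε)

Fix ε > 0. We want δ > 0 with 0 < |z − 10| < δ ⇒ |(4z - 9)/(z + 3) − (31/13)| < ε.
Combining over a common denominator, (4z - 9)/(z + 3) − (31/13) = [(4z - 9)·13 − 31·(z + 3)] / [13·(z + 3)] = 21(z − 10) / (13(z + 3)).
So |(4z - 9)/(z + 3) − (31/13)| = 21|z − 10| / (13·|z + 3|).
Restrict δ ≤ 13/2. Then |z − 10| < 13/2 gives |z + 3| = |(z − 10) + 13| ≥ 13 − 13/2 = 13/2.
Hence |(4z - 9)/(z + 3) − (31/13)| < 21|z − 10|/(13·(13/2)) = (42/169)|z − 10|, which is < ε once |z − 10| < (169/42)ε.
Take δ = min(13/2, (169/42)ε). Then 0 < |z − 10| < δ forces both bounds, so |(4z - 9)/(z + 3) − (31/13)| < ε.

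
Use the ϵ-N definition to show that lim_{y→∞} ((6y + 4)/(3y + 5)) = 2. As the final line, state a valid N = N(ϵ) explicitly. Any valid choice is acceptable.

Suppose ϵ > 0. We seek N > 0 such that y > N implies |(6y + 4)/(3y + 5) − 2| < ϵ.
(6y + 4)/(3y + 5) − 2 = (3(6y + 4) − 6(3y + 5)) / (3(3y + 5)) = -18/(3(3y + 5)).
For y > 0 we have 3y + 5 > 3y, so |(6y + 4)/(3y + 5) − 2| = 18/(3(3y + 5)) < 18/(3·3y) = 2/y.
Thus |(6y + 4)/(3y + 5) − 2| < ϵ whenever y > 2/ϵ.
Take N = 2/ϵ. If y > N then |(6y + 4)/(3y + 5) − 2| < 2/y < ϵ.

N = 2/ϵ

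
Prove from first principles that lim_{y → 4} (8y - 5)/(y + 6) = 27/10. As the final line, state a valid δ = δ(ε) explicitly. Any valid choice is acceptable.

Suppose ε > 0. We want δ > 0 with 0 < |y − 4| < δ ⇒ |(8y - 5)/(y + 6) − (27/10)| < ε.
Combining over a common denominator, (8y - 5)/(y + 6) − (27/10) = [(8y - 5)·10 − 27·(y + 6)] / [10·(y + 6)] = 53(y − 4) / (10(y + 6)).
So |(8y - 5)/(y + 6) − (27/10)| = 53|y − 4| / (10·|y + 6|).
Require δ ≤ 5, so |y + 6| ≥ |10| − |y − 4| > 10 − 5 = 5.
Hence |(8y - 5)/(y + 6) − (27/10)| < 53|y − 4|/(10·5) = (53/50)|y − 4|, which is < ε once |y − 4| < (50/53)ε.
Take δ = min(5, (50/53)ε). Then 0 < |y − 4| < δ forces both bounds, so |(8y - 5)/(y + 6) − (27/10)| < ε.

δ = min(5, (50/53)ε)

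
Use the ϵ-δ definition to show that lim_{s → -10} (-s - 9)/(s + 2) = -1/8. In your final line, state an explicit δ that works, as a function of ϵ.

δ = min(4, (32/7)ϵ)

Let ϵ > 0 be given. We want δ > 0 with 0 < |s + 10| < δ ⇒ |(-s - 9)/(s + 2) + 1/8| < ϵ.
Combining over a common denominator, (-s - 9)/(s + 2) + 1/8 = [(-s - 9)·(-8) − 1·(s + 2)] / [(-8)·(s + 2)] = 7(s + 10) / ((-8)(s + 2)).
So |(-s - 9)/(s + 2) + 1/8| = 7|s + 10| / (8·|s + 2|).
Require δ ≤ 4, so |s + 2| ≥ |-8| − |s + 10| > 8 − 4 = 4.
Hence |(-s - 9)/(s + 2) + 1/8| < 7|s + 10|/(8·4) = (7/32)|s + 10|, which is < ϵ once |s + 10| < (32/7)ϵ.
Take δ = min(4, (32/7)ϵ). Then 0 < |s + 10| < δ forces both bounds, so |(-s - 9)/(s + 2) + 1/8| < ϵ.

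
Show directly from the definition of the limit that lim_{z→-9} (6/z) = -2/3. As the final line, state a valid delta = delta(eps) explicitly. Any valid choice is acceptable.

delta = min(9/2, (27/4)eps)

Let eps > 0 be given. We seek delta > 0 such that 0 < |z + 9| < delta implies |6/z + 2/3| < eps.
|6/z + 2/3| = 6·|-9 − z|/(9·|z|) = 6|z + 9|/(9|z|).
Require delta ≤ 9/2 so that |z| > 9 − 9/2 = 9/2, hence 9|z| > 81/2.
Then |6/z + 2/3| < 6|z + 9|/(81/2), which is < eps when |z + 9| < (27/4)eps.
Take delta = min(9/2, (27/4)eps). Then 0 < |z + 9| < delta gives both |z + 9| < 9/2 and |z + 9| < (27/4)eps, so |6/z + 2/3| < eps.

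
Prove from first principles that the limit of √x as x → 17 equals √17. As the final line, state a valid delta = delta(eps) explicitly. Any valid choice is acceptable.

delta = min(17, √17·eps)

Let eps > 0 be given. We want delta > 0 such that 0 < |x − 17| < delta implies |√x − √17| < eps.
Rationalise: √x − √17 = (x − 17)/(√x + √17), so |√x − √17| = |x − 17|/(√x + √17).
Restrict delta ≤ 17 so that |x − 17| < 17 forces x > 0, and then √x + √17 > √17.
Hence |√x − √17| < |x − 17|/√17, which is < eps once |x − 17| < √17·eps.
Take delta = min(17, √17·eps). If 0 < |x − 17| < delta then x > 0 and |√x − √17| < |x − 17|/√17 < eps.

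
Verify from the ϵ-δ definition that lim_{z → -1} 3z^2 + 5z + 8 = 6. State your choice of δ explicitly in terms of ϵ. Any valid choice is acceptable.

δ = min(1, ϵ/8)

Fix ϵ > 0. We want δ > 0 such that 0 < |z + 1| < δ implies |(3z^2 + 5z + 8) − 6| < ϵ.
(3z^2 + 5z + 8) − 6 = 3z^2 + 5z + 2 = (z + 1)(3z + 2).
So |(3z^2 + 5z + 8) − 6| = |z + 1|·|3z + 2|.
Require δ ≤ 1. Then |z + 1| < 1 gives |z| < 2, and by the triangle inequality |3z + 2| ≤ 3·2 + 2 = 8.
Hence |(3z^2 + 5z + 8) − 6| ≤ 8|z + 1| < ϵ provided |z + 1| < ϵ/8.
Choosing δ = min(1, ϵ/8) ensures both conditions, hence |(3z^2 + 5z + 8) − 6| < ϵ.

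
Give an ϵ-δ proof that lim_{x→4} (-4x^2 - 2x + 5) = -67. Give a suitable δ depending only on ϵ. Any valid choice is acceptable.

Suppose ϵ > 0. We want δ > 0 such that 0 < |x − 4| < δ implies |(-4x^2 - 2x + 5) + 67| < ϵ.
(-4x^2 - 2x + 5) + 67 = -4x^2 - 2x + 72 = (x − 4)(-4x - 18).
So |(-4x^2 - 2x + 5) + 67| = |x − 4|·|-4x - 18|.
Assume first that |x − 4| < 1, so |x| < 5. Then |-4x - 18| ≤ 4·5 + 18 = 38.
Hence |(-4x^2 - 2x + 5) + 67| ≤ 38|x − 4| < ϵ provided |x − 4| < ϵ/38.
Choosing δ = min(1, ϵ/38) ensures both conditions, hence |(-4x^2 - 2x + 5) + 67| < ϵ.

δ = min(1, ϵ/38)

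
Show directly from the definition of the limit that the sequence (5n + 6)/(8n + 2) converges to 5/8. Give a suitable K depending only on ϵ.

K = (19/32)/ϵ

Let ϵ > 0 be given. For n ≥ 1, |(5n + 6)/(8n + 2) − (5/8)| = |38|/(8(8n + 2)) = 38/(8(8n + 2)).
Since 8n + 2 ≥ 8n for n ≥ 1, this is ≤ 38/(8·8n) = (19/32)/n.
So |(5n + 6)/(8n + 2) − (5/8)| < ϵ whenever n > (19/32)/ϵ.
Take K = (19/32)/ϵ. If n > K then |(5n + 6)/(8n + 2) − (5/8)| ≤ (19/32)/n < ϵ.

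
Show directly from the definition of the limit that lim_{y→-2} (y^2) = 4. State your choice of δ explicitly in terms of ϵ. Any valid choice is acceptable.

Let ϵ > 0 be given. We seek δ > 0 with 0 < |y + 2| < δ ⇒ |y^2 − 4| < ϵ.
Factor: y^2 − 4 = (y + 2)(y - 2), so |y^2 − 4| = |y + 2|·|y - 2|.
Restrict δ ≤ 1. Then |y + 2| < 1 gives |y| < 3, so by the triangle inequality |y - 2| ≤ 3 + 2 = 5.
Hence |y^2 − 4| ≤ 5|y + 2|, which is < ϵ once |y + 2| < ϵ/5.
Take δ = min(1, ϵ/5). If 0 < |y + 2| < δ then both bounds hold and |y^2 − 4| ≤ 5|y + 2| < 5·(ϵ/5) = ϵ.

δ = min(1, ϵ/5)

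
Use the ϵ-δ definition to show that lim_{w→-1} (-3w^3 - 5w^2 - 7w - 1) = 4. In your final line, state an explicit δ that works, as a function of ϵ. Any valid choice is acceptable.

Suppose ϵ > 0. We want δ > 0 such that 0 < |w + 1| < δ implies |(-3w^3 - 5w^2 - 7w - 1) − 4| < ϵ.
(-3w^3 - 5w^2 - 7w - 1) − 4 = -3w^3 - 5w^2 - 7w - 5 = (w + 1)(-3w^2 - 2w - 5).
So |(-3w^3 - 5w^2 - 7w - 1) − 4| = |w + 1|·|-3w^2 - 2w - 5|.
Require δ ≤ 1. Then |w + 1| < 1 gives |w| < 2, and by the triangle inequality |-3w^2 - 2w - 5| ≤ 3·2^2 + 2·2 + 5 = 21.
Hence |(-3w^3 - 5w^2 - 7w - 1) − 4| ≤ 21|w + 1| < ϵ provided |w + 1| < ϵ/21.
Take δ = min(1, ϵ/21). Then 0 < |w + 1| < δ gives both |w + 1| < 1 and |w + 1| < ϵ/21, so |(-3w^3 - 5w^2 - 7w - 1) − 4| < ϵ.

δ = min(1, ϵ/21)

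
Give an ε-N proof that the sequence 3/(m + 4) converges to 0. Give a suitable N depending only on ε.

Fix ε > 0. For m ≥ 1, |3/(m + 4) − 0| = 3/(m + 4) ≤ 3/m.
We need 3/m < ε, i.e. m > 3/ε.
Take N = 3/ε. If m > N then |3/(m + 4)| ≤ 3/m < ε.

N = 3/ε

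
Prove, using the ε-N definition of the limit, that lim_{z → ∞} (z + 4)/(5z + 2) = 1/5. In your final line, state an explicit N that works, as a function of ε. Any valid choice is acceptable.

Let ε > 0 be given. We seek N > 0 such that z > N implies |(z + 4)/(5z + 2) − (1/5)| < ε.
(z + 4)/(5z + 2) − (1/5) = (5(z + 4) − (5z + 2)) / (5(5z + 2)) = 18/(5(5z + 2)).
For z > 0 we have 5z + 2 > 5z, so |(z + 4)/(5z + 2) − (1/5)| = 18/(5(5z + 2)) < 18/(5·5z) = (18/25)/z.
Thus |(z + 4)/(5z + 2) − (1/5)| < ε whenever z > (18/25)/ε.
Take N = (18/25)/ε. If z > N then |(z + 4)/(5z + 2) − (1/5)| < (18/25)/z < ε.

N = (18/25)/ε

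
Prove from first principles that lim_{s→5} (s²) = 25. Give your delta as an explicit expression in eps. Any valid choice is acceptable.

Let eps > 0 be given. We seek delta > 0 with 0 < |s − 5| < delta ⇒ |s² − 25| < eps.
Factor: s² − 25 = (s − 5)(s + 5), so |s² − 25| = |s − 5|·|s + 5|.
Impose delta ≤ 1 so that |s| < 6; then |s + 5| ≤ 11.
Hence |s² − 25| ≤ 11|s − 5|, which is < eps once |s − 5| < eps/11.
Take delta = min(1, eps/11). If 0 < |s − 5| < delta then both bounds hold and |s² − 25| ≤ 11|s − 5| < 11·(eps/11) = eps.

delta = min(1, eps/11)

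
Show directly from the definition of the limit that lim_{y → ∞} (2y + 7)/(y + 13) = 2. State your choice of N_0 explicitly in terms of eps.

N_0 = 19/eps

Suppose eps > 0. We seek N_0 > 0 such that y > N_0 implies |(2y + 7)/(y + 13) − 2| < eps.
(2y + 7)/(y + 13) − 2 = ((2y + 7) − 2(y + 13)) / ((y + 13)) = -19/((y + 13)).
For y > 0 we have y + 13 > y, so |(2y + 7)/(y + 13) − 2| = 19/((y + 13)) < 19/(y) = 19/y.
Thus |(2y + 7)/(y + 13) − 2| < eps whenever y > 19/eps.
Take N_0 = 19/eps. If y > N_0 then |(2y + 7)/(y + 13) − 2| < 19/y < eps.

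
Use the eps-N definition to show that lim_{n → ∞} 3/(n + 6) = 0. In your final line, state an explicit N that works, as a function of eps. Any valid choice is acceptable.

Fix eps > 0. For n ≥ 1, |3/(n + 6) − 0| = 3/(n + 6) ≤ 3/n.
We need 3/n < eps, i.e. n > 3/eps.
Take N = 3/eps. If n > N then |3/(n + 6)| ≤ 3/n < eps.

N = 3/eps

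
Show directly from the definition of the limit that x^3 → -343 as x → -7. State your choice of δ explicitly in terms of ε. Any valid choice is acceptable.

δ = min(1, ε/169)

Let ε > 0. We seek δ > 0 with 0 < |x + 7| < δ ⇒ |x^3 + 343| < ε.
Factor: x^3 + 343 = (x + 7)(x^2 - 7x + 49), so |x^3 + 343| = |x + 7|·|x^2 - 7x + 49|.
Impose δ ≤ 1 so that |x| < 8; then |x^2 - 7x + 49| ≤ 169.
Hence |x^3 + 343| ≤ 169|x + 7|, which is < ε once |x + 7| < ε/169.
Take δ = min(1, ε/169). If 0 < |x + 7| < δ then both bounds hold and |x^3 + 343| ≤ 169|x + 7| < 169·(ε/169) = ε.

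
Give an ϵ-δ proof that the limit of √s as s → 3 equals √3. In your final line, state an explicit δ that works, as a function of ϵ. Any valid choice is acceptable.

δ = min(3, √3·ϵ)

Suppose ϵ > 0. We want δ > 0 such that 0 < |s − 3| < δ implies |√s − √3| < ϵ.
Multiplying by the conjugate, |√s − √3| = |s − 3|/(√s + √3).
Restrict δ ≤ 3 so that |s − 3| < 3 forces s > 0, and then √s + √3 > √3.
Hence |√s − √3| < |s − 3|/√3, which is < ϵ once |s − 3| < √3·ϵ.
Take δ = min(3, √3·ϵ). If 0 < |s − 3| < δ then s > 0 and |√s − √3| < |s − 3|/√3 < ϵ.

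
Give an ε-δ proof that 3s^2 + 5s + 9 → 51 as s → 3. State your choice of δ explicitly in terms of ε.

δ = min(2, ε/29)

Fix ε > 0. We want δ > 0 such that 0 < |s − 3| < δ implies |(3s^2 + 5s + 9) − 51| < ε.
(3s^2 + 5s + 9) − 51 = 3s^2 + 5s - 42 = (s − 3)(3s + 14).
So |(3s^2 + 5s + 9) − 51| = |s − 3|·|3s + 14|.
Require δ ≤ 2. Then |s − 3| < 2 gives |s| < 5, and by the triangle inequality |3s + 14| ≤ 3·5 + 14 = 29.
Hence |(3s^2 + 5s + 9) − 51| ≤ 29|s − 3| < ε provided |s − 3| < ε/29.
Choosing δ = min(2, ε/29) ensures both conditions, hence |(3s^2 + 5s + 9) − 51| < ε.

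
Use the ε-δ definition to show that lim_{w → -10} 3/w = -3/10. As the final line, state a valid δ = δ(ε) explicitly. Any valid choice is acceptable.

Let ε > 0. We seek δ > 0 such that 0 < |w + 10| < δ implies |3/w + 3/10| < ε.
|3/w + 3/10| = 3·|-10 − w|/(10·|w|) = 3|w + 10|/(10|w|).
Require δ ≤ 5 so that |w| > 10 − 5 = 5, hence 10|w| > 50.
Then |3/w + 3/10| < 3|w + 10|/50, which is < ε when |w + 10| < (50/3)ε.
Take δ = min(5, (50/3)ε). Then 0 < |w + 10| < δ gives both |w + 10| < 5 and |w + 10| < (50/3)ε, so |3/w + 3/10| < ε.

δ = min(5, (50/3)ε)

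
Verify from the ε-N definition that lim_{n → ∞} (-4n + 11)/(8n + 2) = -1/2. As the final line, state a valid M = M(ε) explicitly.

Let ε > 0. For n ≥ 1, |(-4n + 11)/(8n + 2) + 1/2| = |96|/(8(8n + 2)) = 96/(8(8n + 2)).
Since 8n + 2 ≥ 8n for n ≥ 1, this is ≤ 96/(8·8n) = (3/2)/n.
So |(-4n + 11)/(8n + 2) + 1/2| < ε whenever n > (3/2)/ε.
Take M = (3/2)/ε. If n > M then |(-4n + 11)/(8n + 2) + 1/2| ≤ (3/2)/n < ε.

M = (3/2)/ε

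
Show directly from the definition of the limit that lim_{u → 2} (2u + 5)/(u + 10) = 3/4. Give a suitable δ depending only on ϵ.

Let ϵ > 0 be given. We want δ > 0 with 0 < |u − 2| < δ ⇒ |(2u + 5)/(u + 10) − (3/4)| < ϵ.
Combining over a common denominator, (2u + 5)/(u + 10) − (3/4) = [(2u + 5)·12 − 9·(u + 10)] / [12·(u + 10)] = 15(u − 2) / (12(u + 10)).
So |(2u + 5)/(u + 10) − (3/4)| = 15|u − 2| / (12·|u + 10|).
Require δ ≤ 6, so |u + 10| ≥ |12| − |u − 2| > 12 − 6 = 6.
Hence |(2u + 5)/(u + 10) − (3/4)| < 15|u − 2|/(12·6) = (5/24)|u − 2|, which is < ϵ once |u − 2| < (24/5)ϵ.
Take δ = min(6, (24/5)ϵ). Then 0 < |u − 2| < δ forces both bounds, so |(2u + 5)/(u + 10) − (3/4)| < ϵ.

δ = min(6, (24/5)ϵ)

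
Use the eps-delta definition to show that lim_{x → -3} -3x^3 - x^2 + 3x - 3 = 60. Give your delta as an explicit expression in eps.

Let eps > 0. We want delta > 0 such that 0 < |x + 3| < delta implies |(-3x^3 - x^2 + 3x - 3) − 60| < eps.
(-3x^3 - x^2 + 3x - 3) − 60 = -3x^3 - x^2 + 3x - 63 = (x + 3)(-3x^2 + 8x - 21).
So |(-3x^3 - x^2 + 3x - 3) − 60| = |x + 3|·|-3x^2 + 8x - 21|.
Assume first that |x + 3| < 1, so |x| < 4. Then |-3x^2 + 8x - 21| ≤ 3·4^2 + 8·4 + 21 = 101.
Hence |(-3x^3 - x^2 + 3x - 3) − 60| ≤ 101|x + 3| < eps provided |x + 3| < eps/101.
Take delta = min(1, eps/101). Then 0 < |x + 3| < delta gives both |x + 3| < 1 and |x + 3| < eps/101, so |(-3x^3 - x^2 + 3x - 3) − 60| < eps.

delta = min(1, eps/101)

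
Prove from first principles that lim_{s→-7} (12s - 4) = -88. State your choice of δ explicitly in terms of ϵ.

Let ϵ > 0. We need δ > 0 so that 0 < |s + 7| < δ implies |(12s - 4) + 88| < ϵ.
|(12s - 4) + 88| = |12s + 84| = 12|s + 7|.
Thus it suffices that |s + 7| < ϵ/12.
Choosing δ = ϵ/12 gives |(12s - 4) + 88| = 12|s + 7| < ϵ whenever |s + 7| < δ.

δ = ϵ/12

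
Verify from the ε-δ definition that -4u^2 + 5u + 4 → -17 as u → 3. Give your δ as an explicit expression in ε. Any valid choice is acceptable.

δ = min(1, ε/23)

Fix ε > 0. We want δ > 0 such that 0 < |u − 3| < δ implies |(-4u^2 + 5u + 4) + 17| < ε.
(-4u^2 + 5u + 4) + 17 = -4u^2 + 5u + 21 = (u − 3)(-4u - 7).
So |(-4u^2 + 5u + 4) + 17| = |u − 3|·|-4u - 7|.
Assume first that |u − 3| < 1, so |u| < 4. Then |-4u - 7| ≤ 4·4 + 7 = 23.
Hence |(-4u^2 + 5u + 4) + 17| ≤ 23|u − 3| < ε provided |u − 3| < ε/23.
Take δ = min(1, ε/23). Then 0 < |u − 3| < δ gives both |u − 3| < 1 and |u − 3| < ε/23, so |(-4u^2 + 5u + 4) + 17| < ε.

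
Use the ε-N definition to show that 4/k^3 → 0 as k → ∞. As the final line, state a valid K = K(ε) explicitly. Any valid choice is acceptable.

K = (4/ε)^{1/3}

Let ε > 0 be given. For k ≥ 1, |4/k^3 − 0| = 4/k^3.
4/k^3 < ε ⇔ k^3 > 4/ε ⇔ k > (4/ε)^{1/3}.
Take K = (4/ε)^{1/3}. Then k > K implies 4/k^3 < ε.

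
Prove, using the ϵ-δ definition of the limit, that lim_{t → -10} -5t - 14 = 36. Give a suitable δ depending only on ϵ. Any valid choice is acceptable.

δ = ϵ/5

Fix ϵ > 0. We need δ > 0 so that 0 < |t + 10| < δ implies |(-5t - 14) − 36| < ϵ.
|(-5t - 14) − 36| = |-5t - 50| = 5|t + 10|.
So 5|t + 10| < ϵ exactly when |t + 10| < ϵ/5.
Take δ = ϵ/5. If 0 < |t + 10| < δ then |(-5t - 14) − 36| = 5|t + 10| < 5·(ϵ/5) = ϵ.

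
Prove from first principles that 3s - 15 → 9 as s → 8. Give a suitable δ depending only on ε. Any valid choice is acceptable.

Suppose ε > 0. We need δ > 0 so that 0 < |s − 8| < δ implies |(3s - 15) − 9| < ε.
Since (3s - 15) − 9 = 3(s − 8), we have |(3s - 15) − 9| = 3|s − 8|.
So 3|s − 8| < ε exactly when |s − 8| < ε/3.
Choosing δ = ε/3 gives |(3s - 15) − 9| = 3|s − 8| < ε whenever |s − 8| < δ.

δ = ε/3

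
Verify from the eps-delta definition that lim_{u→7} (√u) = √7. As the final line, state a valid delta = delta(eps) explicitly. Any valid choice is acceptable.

delta = min(7, √7·eps)

Let eps > 0. We want delta > 0 such that 0 < |u − 7| < delta implies |√u − √7| < eps.
Multiplying by the conjugate, |√u − √7| = |u − 7|/(√u + √7).
Restrict delta ≤ 7 so that |u − 7| < 7 forces u > 0, and then √u + √7 > √7.
Hence |√u − √7| < |u − 7|/√7, which is < eps once |u − 7| < √7·eps.
Take delta = min(7, √7·eps). If 0 < |u − 7| < delta then u > 0 and |√u − √7| < |u − 7|/√7 < eps.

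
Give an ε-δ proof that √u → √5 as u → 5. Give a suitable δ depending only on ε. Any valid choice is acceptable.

δ = min(5, √5·ε)

Let ε > 0. We want δ > 0 such that 0 < |u − 5| < δ implies |√u − √5| < ε.
Multiplying by the conjugate, |√u − √5| = |u − 5|/(√u + √5).
Restrict δ ≤ 5 so that |u − 5| < 5 forces u > 0, and then √u + √5 > √5.
Hence |√u − √5| < |u − 5|/√5, which is < ε once |u − 5| < √5·ε.
Take δ = min(5, √5·ε). If 0 < |u − 5| < δ then u > 0 and |√u − √5| < |u − 5|/√5 < ε.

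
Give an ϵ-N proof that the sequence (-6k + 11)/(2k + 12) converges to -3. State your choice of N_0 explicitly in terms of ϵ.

Let ϵ > 0. For k ≥ 1, |(-6k + 11)/(2k + 12) + 3| = |94|/(2(2k + 12)) = 94/(2(2k + 12)).
Since 2k + 12 ≥ 2k for k ≥ 1, this is ≤ 94/(2·2k) = (47/2)/k.
So |(-6k + 11)/(2k + 12) + 3| < ϵ whenever k > (47/2)/ϵ.
Take N_0 = (47/2)/ϵ. If k > N_0 then |(-6k + 11)/(2k + 12) + 3| ≤ (47/2)/k < ϵ.

N_0 = (47/2)/ϵ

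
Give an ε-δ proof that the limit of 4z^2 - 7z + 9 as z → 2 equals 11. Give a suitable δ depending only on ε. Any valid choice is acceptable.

Let ε > 0. We want δ > 0 such that 0 < |z − 2| < δ implies |(4z^2 - 7z + 9) − 11| < ε.
(4z^2 - 7z + 9) − 11 = 4z^2 - 7z - 2 = (z − 2)(4z + 1).
So |(4z^2 - 7z + 9) − 11| = |z − 2|·|4z + 1|.
Assume first that |z − 2| < 1, so |z| < 3. Then |4z + 1| ≤ 4·3 + 1 = 13.
Hence |(4z^2 - 7z + 9) − 11| ≤ 13|z − 2| < ε provided |z − 2| < ε/13.
Choosing δ = min(1, ε/13) ensures both conditions, hence |(4z^2 - 7z + 9) − 11| < ε.

δ = min(1, ε/13)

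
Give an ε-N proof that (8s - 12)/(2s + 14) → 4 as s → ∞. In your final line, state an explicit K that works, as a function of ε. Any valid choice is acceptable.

K = 34/ε

Fix ε > 0. We seek K > 0 such that s > K implies |(8s - 12)/(2s + 14) − 4| < ε.
(8s - 12)/(2s + 14) − 4 = (2(8s - 12) − 8(2s + 14)) / (2(2s + 14)) = -136/(2(2s + 14)).
For s > 0 we have 2s + 14 > 2s, so |(8s - 12)/(2s + 14) − 4| = 136/(2(2s + 14)) < 136/(2·2s) = 34/s.
Thus |(8s - 12)/(2s + 14) − 4| < ε whenever s > 34/ε.
Take K = 34/ε. If s > K then |(8s - 12)/(2s + 14) − 4| < 34/s < ε.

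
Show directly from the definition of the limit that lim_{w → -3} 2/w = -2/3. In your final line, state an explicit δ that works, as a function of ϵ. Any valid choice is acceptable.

Suppose ϵ > 0. We seek δ > 0 such that 0 < |w + 3| < δ implies |2/w + 2/3| < ϵ.
|2/w + 2/3| = 2·|-3 − w|/(3·|w|) = 2|w + 3|/(3|w|).
Restrict δ ≤ 3/2. Then |w + 3| < 3/2 gives |w| > 3/2, so 3|w| > 9/2.
Then |2/w + 2/3| < 2|w + 3|/(9/2), which is < ϵ when |w + 3| < (9/4)ϵ.
Take δ = min(3/2, (9/4)ϵ). Then 0 < |w + 3| < δ gives both |w + 3| < 3/2 and |w + 3| < (9/4)ϵ, so |2/w + 2/3| < ϵ.

δ = min(3/2, (9/4)ϵ)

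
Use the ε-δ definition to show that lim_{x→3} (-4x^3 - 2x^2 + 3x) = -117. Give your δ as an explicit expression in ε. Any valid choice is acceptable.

Let ε > 0. We want δ > 0 such that 0 < |x − 3| < δ implies |(-4x^3 - 2x^2 + 3x) + 117| < ε.
(-4x^3 - 2x^2 + 3x) + 117 = -4x^3 - 2x^2 + 3x + 117 = (x − 3)(-4x^2 - 14x - 39).
So |(-4x^3 - 2x^2 + 3x) + 117| = |x − 3|·|-4x^2 - 14x - 39|.
Require δ ≤ 1. Then |x − 3| < 1 gives |x| < 4, and by the triangle inequality |-4x^2 - 14x - 39| ≤ 4·4^2 + 14·4 + 39 = 159.
Hence |(-4x^3 - 2x^2 + 3x) + 117| ≤ 159|x − 3| < ε provided |x − 3| < ε/159.
Take δ = min(1, ε/159). Then 0 < |x − 3| < δ gives both |x − 3| < 1 and |x − 3| < ε/159, so |(-4x^3 - 2x^2 + 3x) + 117| < ε.

δ = min(1, ε/159)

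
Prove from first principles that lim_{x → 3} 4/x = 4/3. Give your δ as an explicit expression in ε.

Let ε > 0. We seek δ > 0 such that 0 < |x − 3| < δ implies |4/x − (4/3)| < ε.
|4/x − (4/3)| = 4·|3 − x|/(3·|x|) = 4|x − 3|/(3|x|).
Require δ ≤ 3/2 so that |x| > 3 − 3/2 = 3/2, hence 3|x| > 9/2.
Then |4/x − (4/3)| < 4|x − 3|/(9/2), which is < ε when |x − 3| < (9/8)ε.
Take δ = min(3/2, (9/8)ε). Then 0 < |x − 3| < δ gives both |x − 3| < 3/2 and |x − 3| < (9/8)ε, so |4/x − (4/3)| < ε.

δ = min(3/2, (9/8)ε)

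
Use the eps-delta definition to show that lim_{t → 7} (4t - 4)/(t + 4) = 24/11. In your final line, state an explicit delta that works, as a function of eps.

delta = min(11/2, (121/40)eps)

Suppose eps > 0. We want delta > 0 with 0 < |t − 7| < delta ⇒ |(4t - 4)/(t + 4) − (24/11)| < eps.
Combining over a common denominator, (4t - 4)/(t + 4) − (24/11) = [(4t - 4)·11 − 24·(t + 4)] / [11·(t + 4)] = 20(t − 7) / (11(t + 4)).
So |(4t - 4)/(t + 4) − (24/11)| = 20|t − 7| / (11·|t + 4|).
Restrict delta ≤ 11/2. Then |t − 7| < 11/2 gives |t + 4| = |(t − 7) + 11| ≥ 11 − 11/2 = 11/2.
Hence |(4t - 4)/(t + 4) − (24/11)| < 20|t − 7|/(11·(11/2)) = (40/121)|t − 7|, which is < eps once |t − 7| < (121/40)eps.
Take delta = min(11/2, (121/40)eps). Then 0 < |t − 7| < delta forces both bounds, so |(4t - 4)/(t + 4) − (24/11)| < eps.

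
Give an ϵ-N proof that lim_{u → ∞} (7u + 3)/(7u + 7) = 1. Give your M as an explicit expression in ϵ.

M = (4/7)/ϵ

Fix ϵ > 0. We seek M > 0 such that u > M implies |(7u + 3)/(7u + 7) − 1| < ϵ.
(7u + 3)/(7u + 7) − 1 = (7(7u + 3) − 7(7u + 7)) / (7(7u + 7)) = -28/(7(7u + 7)).
For u > 0 we have 7u + 7 > 7u, so |(7u + 3)/(7u + 7) − 1| = 28/(7(7u + 7)) < 28/(7·7u) = (4/7)/u.
Thus |(7u + 3)/(7u + 7) − 1| < ϵ whenever u > (4/7)/ϵ.
Take M = (4/7)/ϵ. If u > M then |(7u + 3)/(7u + 7) − 1| < (4/7)/u < ϵ.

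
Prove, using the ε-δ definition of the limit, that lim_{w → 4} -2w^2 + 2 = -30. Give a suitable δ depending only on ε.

δ = min(2, ε/20)

Let ε > 0 be given. We want δ > 0 such that 0 < |w − 4| < δ implies |(-2w^2 + 2) + 30| < ε.
(-2w^2 + 2) + 30 = -2w^2 + 32 = (w − 4)(-2w - 8).
So |(-2w^2 + 2) + 30| = |w − 4|·|-2w - 8|.
Assume first that |w − 4| < 2, so |w| < 6. Then |-2w - 8| ≤ 2·6 + 8 = 20.
Hence |(-2w^2 + 2) + 30| ≤ 20|w − 4| < ε provided |w − 4| < ε/20.
Take δ = min(2, ε/20). Then 0 < |w − 4| < δ gives both |w − 4| < 2 and |w − 4| < ε/20, so |(-2w^2 + 2) + 30| < ε.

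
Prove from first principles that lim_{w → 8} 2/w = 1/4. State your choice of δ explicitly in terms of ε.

Fix ε > 0. We seek δ > 0 such that 0 < |w − 8| < δ implies |2/w − (1/4)| < ε.
|2/w − (1/4)| = 2·|8 − w|/(8·|w|) = 2|w − 8|/(8|w|).
Restrict δ ≤ 4. Then |w − 8| < 4 gives |w| > 4, so 8|w| > 32.
Then |2/w − (1/4)| < 2|w − 8|/32, which is < ε when |w − 8| < 16ε.
Take δ = min(4, 16ε). Then 0 < |w − 8| < δ gives both |w − 8| < 4 and |w − 8| < 16ε, so |2/w − (1/4)| < ε.

δ = min(4, 16ε)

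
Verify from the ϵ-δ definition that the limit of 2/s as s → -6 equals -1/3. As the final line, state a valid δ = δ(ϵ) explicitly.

Let ϵ > 0 be given. We seek δ > 0 such that 0 < |s + 6| < δ implies |2/s + 1/3| < ϵ.
|2/s + 1/3| = 2·|-6 − s|/(6·|s|) = 2|s + 6|/(6|s|).
Require δ ≤ 3 so that |s| > 6 − 3 = 3, hence 6|s| > 18.
Then |2/s + 1/3| < 2|s + 6|/18, which is < ϵ when |s + 6| < 9ϵ.
Take δ = min(3, 9ϵ). Then 0 < |s + 6| < δ gives both |s + 6| < 3 and |s + 6| < 9ϵ, so |2/s + 1/3| < ϵ.

δ = min(3, 9ϵ)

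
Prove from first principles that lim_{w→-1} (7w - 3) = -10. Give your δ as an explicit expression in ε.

Suppose ε > 0. We need δ > 0 so that 0 < |w + 1| < δ implies |(7w - 3) + 10| < ε.
|(7w - 3) + 10| = |7w + 7| = 7|w + 1|.
So 7|w + 1| < ε exactly when |w + 1| < ε/7.
Choosing δ = ε/7 gives |(7w - 3) + 10| = 7|w + 1| < ε whenever |w + 1| < δ.

δ = ε/7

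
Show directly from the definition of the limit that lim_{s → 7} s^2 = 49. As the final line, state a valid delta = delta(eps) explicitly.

Let eps > 0. We seek delta > 0 with 0 < |s − 7| < delta ⇒ |s^2 − 49| < eps.
Factor: s^2 − 49 = (s − 7)(s + 7), so |s^2 − 49| = |s − 7|·|s + 7|.
Impose delta ≤ 2 so that |s| < 9; then |s + 7| ≤ 16.
Hence |s^2 − 49| ≤ 16|s − 7|, which is < eps once |s − 7| < eps/16.
Take delta = min(2, eps/16). If 0 < |s − 7| < delta then both bounds hold and |s^2 − 49| ≤ 16|s − 7| < 16·(eps/16) = eps.

delta = min(2, eps/16)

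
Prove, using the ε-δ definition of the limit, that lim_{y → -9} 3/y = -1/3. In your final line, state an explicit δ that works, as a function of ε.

Let ε > 0 be given. We seek δ > 0 such that 0 < |y + 9| < δ implies |3/y + 1/3| < ε.
|3/y + 1/3| = 3·|-9 − y|/(9·|y|) = 3|y + 9|/(9|y|).
Restrict δ ≤ 9/2. Then |y + 9| < 9/2 gives |y| > 9/2, so 9|y| > 81/2.
Then |3/y + 1/3| < 3|y + 9|/(81/2), which is < ε when |y + 9| < (27/2)ε.
Take δ = min(9/2, (27/2)ε). Then 0 < |y + 9| < δ gives both |y + 9| < 9/2 and |y + 9| < (27/2)ε, so |3/y + 1/3| < ε.

δ = min(9/2, (27/2)ε)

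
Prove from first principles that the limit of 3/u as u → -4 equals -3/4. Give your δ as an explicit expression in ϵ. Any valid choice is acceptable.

Let ϵ > 0 be given. We seek δ > 0 such that 0 < |u + 4| < δ implies |3/u + 3/4| < ϵ.
|3/u + 3/4| = 3·|-4 − u|/(4·|u|) = 3|u + 4|/(4|u|).
Restrict δ ≤ 2. Then |u + 4| < 2 gives |u| > 2, so 4|u| > 8.
Then |3/u + 3/4| < 3|u + 4|/8, which is < ϵ when |u + 4| < (8/3)ϵ.
Take δ = min(2, (8/3)ϵ). Then 0 < |u + 4| < δ gives both |u + 4| < 2 and |u + 4| < (8/3)ϵ, so |3/u + 3/4| < ϵ.

δ = min(2, (8/3)ϵ)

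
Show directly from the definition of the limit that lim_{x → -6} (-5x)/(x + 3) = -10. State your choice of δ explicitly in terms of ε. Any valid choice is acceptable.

Let ε > 0 be given. We want δ > 0 with 0 < |x + 6| < δ ⇒ |(-5x)/(x + 3) + 10| < ε.
Combining over a common denominator, (-5x)/(x + 3) + 10 = [(-5x)·(-3) − 30·(x + 3)] / [(-3)·(x + 3)] = -15(x + 6) / ((-3)(x + 3)).
So |(-5x)/(x + 3) + 10| = 15|x + 6| / (3·|x + 3|).
Restrict δ ≤ 3/2. Then |x + 6| < 3/2 gives |x + 3| = |(x + 6) + (-3)| ≥ 3 − 3/2 = 3/2.
Hence |(-5x)/(x + 3) + 10| < 15|x + 6|/(3·(3/2)) = (10/3)|x + 6|, which is < ε once |x + 6| < (3/10)ε.
Take δ = min(3/2, (3/10)ε). Then 0 < |x + 6| < δ forces both bounds, so |(-5x)/(x + 3) + 10| < ε.

δ = min(3/2, (3/10)ε)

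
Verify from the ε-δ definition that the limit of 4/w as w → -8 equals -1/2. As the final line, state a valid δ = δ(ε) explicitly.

δ = min(4, 8ε)

Fix ε > 0. We seek δ > 0 such that 0 < |w + 8| < δ implies |4/w + 1/2| < ε.
|4/w + 1/2| = 4·|-8 − w|/(8·|w|) = 4|w + 8|/(8|w|).
Restrict δ ≤ 4. Then |w + 8| < 4 gives |w| > 4, so 8|w| > 32.
Then |4/w + 1/2| < 4|w + 8|/32, which is < ε when |w + 8| < 8ε.
Take δ = min(4, 8ε). Then 0 < |w + 8| < δ gives both |w + 8| < 4 and |w + 8| < 8ε, so |4/w + 1/2| < ε.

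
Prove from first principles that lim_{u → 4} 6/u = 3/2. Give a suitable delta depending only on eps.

delta = min(2, (4/3)eps)

Let eps > 0. We seek delta > 0 such that 0 < |u − 4| < delta implies |6/u − (3/2)| < eps.
|6/u − (3/2)| = 6·|4 − u|/(4·|u|) = 6|u − 4|/(4|u|).
Restrict delta ≤ 2. Then |u − 4| < 2 gives |u| > 2, so 4|u| > 8.
Then |6/u − (3/2)| < 6|u − 4|/8, which is < eps when |u − 4| < (4/3)eps.
Take delta = min(2, (4/3)eps). Then 0 < |u − 4| < delta gives both |u − 4| < 2 and |u − 4| < (4/3)eps, so |6/u − (3/2)| < eps.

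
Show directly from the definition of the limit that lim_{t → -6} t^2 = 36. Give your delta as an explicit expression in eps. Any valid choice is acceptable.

delta = min(1, eps/13)

Let eps > 0. We seek delta > 0 with 0 < |t + 6| < delta ⇒ |t^2 − 36| < eps.
Factor: t^2 − 36 = (t + 6)(t - 6), so |t^2 − 36| = |t + 6|·|t - 6|.
Impose delta ≤ 1 so that |t| < 7; then |t - 6| ≤ 13.
Hence |t^2 − 36| ≤ 13|t + 6|, which is < eps once |t + 6| < eps/13.
Take delta = min(1, eps/13). If 0 < |t + 6| < delta then both bounds hold and |t^2 − 36| ≤ 13|t + 6| < 13·(eps/13) = eps.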